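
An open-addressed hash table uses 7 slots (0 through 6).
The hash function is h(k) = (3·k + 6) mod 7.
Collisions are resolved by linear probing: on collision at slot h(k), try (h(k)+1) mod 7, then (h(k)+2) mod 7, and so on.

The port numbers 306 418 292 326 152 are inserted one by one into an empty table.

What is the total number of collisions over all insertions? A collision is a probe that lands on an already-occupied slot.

306: h=0 → slot 0
418: h=0, probe 0,1 → slot 1
292: h=0, probe 0,1,2 → slot 2
326: h=4 → slot 4
152: h=0, probe 0,1,2,3 → slot 3
Table: [306, 418, 292, 152, 326, -, -]

6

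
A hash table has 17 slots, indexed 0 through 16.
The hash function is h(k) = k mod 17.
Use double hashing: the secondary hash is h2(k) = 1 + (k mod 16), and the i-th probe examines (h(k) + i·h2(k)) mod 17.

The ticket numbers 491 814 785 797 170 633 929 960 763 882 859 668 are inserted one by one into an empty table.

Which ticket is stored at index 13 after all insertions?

814

491 hashes to 15; slot 15 is free => place at 15.
814 hashes to 15, h2=15; 15 taken => place at 13.
785 hashes to 3; slot 3 is free => place at 3.
797 hashes to 15, h2=14; 15 taken => place at 12.
170 hashes to 0; slot 0 is free => place at 0.
633 hashes to 4; slot 4 is free => place at 4.
929 hashes to 11; slot 11 is free => place at 11.
960 hashes to 8; slot 8 is free => place at 8.
763 hashes to 15, h2=12; 15 taken => place at 10.
882 hashes to 15, h2=3; 15 taken => place at 1.
859 hashes to 9; slot 9 is free => place at 9.
668 hashes to 5; slot 5 is free => place at 5.
Table: [170, 882, —, 785, 633, 668, —, —, 960, 859, 763, 929, 797, 814, —, 491, —]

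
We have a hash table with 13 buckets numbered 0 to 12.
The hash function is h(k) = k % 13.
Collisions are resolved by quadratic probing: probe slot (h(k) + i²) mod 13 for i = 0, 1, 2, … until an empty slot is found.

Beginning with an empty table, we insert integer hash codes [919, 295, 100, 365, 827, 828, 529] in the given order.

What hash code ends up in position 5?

828

Insert 919: h=9, slot 9 empty -> index 9.
Insert 295: h=9, slot 9 occupied -> index 10.
Insert 100: h=9, slots 9,10 occupied -> index 0.
Insert 365: h=1, slot 1 empty -> index 1.
Insert 827: h=8, slot 8 empty -> index 8.
Insert 828: h=9, slots 9,10,0 occupied -> index 5.
Insert 529: h=9, slots 9,10,0,5 occupied -> index 12.
Table: [100, 365, ∅, ∅, ∅, 828, ∅, ∅, 827, 919, 295, ∅, 529]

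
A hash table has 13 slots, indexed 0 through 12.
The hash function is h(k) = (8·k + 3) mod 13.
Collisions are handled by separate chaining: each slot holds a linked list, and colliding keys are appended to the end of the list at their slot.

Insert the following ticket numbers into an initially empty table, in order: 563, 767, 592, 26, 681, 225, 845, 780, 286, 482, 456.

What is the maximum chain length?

Insert 563: h=9, bucket 9 empty → new chain.
Insert 767: h=3, bucket 3 empty → new chain.
Insert 592: h=7, bucket 7 empty → new chain.
Insert 26: h=3, bucket 3 nonempty → append to chain.
Insert 681: h=4, bucket 4 empty → new chain.
Insert 225: h=9, bucket 9 nonempty → append to chain.
Insert 845: h=3, bucket 3 nonempty → append to chain.
Insert 780: h=3, bucket 3 nonempty → append to chain.
Insert 286: h=3, bucket 3 nonempty → append to chain.
Insert 482: h=11, bucket 11 empty → new chain.
Insert 456: h=11, bucket 11 nonempty → append to chain.
Final buckets:
0: .
1: .
2: .
3: 767 -> 26 -> 845 -> 780 -> 286
4: 681
5: .
6: .
7: 592
8: .
9: 563 -> 225
10: .
11: 482 -> 456
12: .

5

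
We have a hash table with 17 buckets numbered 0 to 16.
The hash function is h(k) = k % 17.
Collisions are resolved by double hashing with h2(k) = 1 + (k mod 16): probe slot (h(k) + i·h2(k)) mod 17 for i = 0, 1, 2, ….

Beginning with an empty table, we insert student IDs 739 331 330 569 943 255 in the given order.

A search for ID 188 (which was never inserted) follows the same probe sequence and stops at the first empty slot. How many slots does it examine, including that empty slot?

2

Insert 739: h=8, slot 8 empty => index 8.
Insert 331: h=8, h2=12, slot 8 occupied => index 3.
Insert 330: h=7, slot 7 empty => index 7.
Insert 569: h=8, h2=10, slot 8 occupied => index 1.
Insert 943: h=8, h2=16, slots 8,7 occupied => index 6.
Insert 255: h=0, slot 0 empty => index 0.
Table: [255, 569, —, 331, —, —, 943, 330, 739, —, —, —, —, —, —, —, —]
Lookup 188: h=1, h2=13, probe 1,14 → slot 14 empty, not found.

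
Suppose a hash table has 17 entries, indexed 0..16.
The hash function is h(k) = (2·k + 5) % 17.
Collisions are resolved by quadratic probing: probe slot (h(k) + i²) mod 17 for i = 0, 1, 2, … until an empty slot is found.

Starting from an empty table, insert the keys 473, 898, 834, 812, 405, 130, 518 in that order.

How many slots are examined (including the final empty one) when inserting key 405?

3

473 hashes to 16; slot 16 is free -> place at 16.
898 hashes to 16; 16 taken -> place at 0.
834 hashes to 7; slot 7 is free -> place at 7.
812 hashes to 14; slot 14 is free -> place at 14.
405 hashes to 16; 16,0 taken -> place at 3.
130 hashes to 10; slot 10 is free -> place at 10.
518 hashes to 4; slot 4 is free -> place at 4.
Table: [898, —, —, 405, 518, —, —, 834, —, —, 130, —, —, —, 812, —, 473]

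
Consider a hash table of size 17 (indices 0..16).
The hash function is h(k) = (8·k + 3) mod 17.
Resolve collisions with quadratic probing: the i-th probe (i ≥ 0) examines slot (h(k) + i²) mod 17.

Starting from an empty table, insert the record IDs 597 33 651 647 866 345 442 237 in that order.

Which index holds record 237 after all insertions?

Insert 597: h=2, slot 2 empty => index 2.
Insert 33: h=12, slot 12 empty => index 12.
Insert 651: h=9, slot 9 empty => index 9.
Insert 647: h=11, slot 11 empty => index 11.
Insert 866: h=12, slot 12 occupied => index 13.
Insert 345: h=9, slot 9 occupied => index 10.
Insert 442: h=3, slot 3 empty => index 3.
Insert 237: h=12, slots 12,13 occupied => index 16.
Table: [—, —, 597, 442, —, —, —, —, —, 651, 345, 647, 33, 866, —, —, 237]

16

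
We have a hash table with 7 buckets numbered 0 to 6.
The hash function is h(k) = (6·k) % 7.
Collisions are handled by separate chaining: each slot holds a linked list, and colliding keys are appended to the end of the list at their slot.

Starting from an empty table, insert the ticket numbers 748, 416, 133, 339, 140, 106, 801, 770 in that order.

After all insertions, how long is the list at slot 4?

748 -> bucket 1
416 -> bucket 4
133 -> bucket 0
339 -> bucket 4 (collision)
140 -> bucket 0 (collision)
106 -> bucket 6
801 -> bucket 4 (collision)
770 -> bucket 0 (collision)
Final buckets:
0: 133 -> 140 -> 770
1: 748
2: _
3: _
4: 416 -> 339 -> 801
5: _
6: 106

3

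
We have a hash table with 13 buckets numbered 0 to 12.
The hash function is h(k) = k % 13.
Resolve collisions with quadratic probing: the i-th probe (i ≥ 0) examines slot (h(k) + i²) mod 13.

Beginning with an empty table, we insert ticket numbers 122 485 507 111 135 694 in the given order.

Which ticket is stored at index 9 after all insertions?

122 hashes to 5; slot 5 is free → place at 5.
485 hashes to 4; slot 4 is free → place at 4.
507 hashes to 0; slot 0 is free → place at 0.
111 hashes to 7; slot 7 is free → place at 7.
135 hashes to 5; 5 taken → place at 6.
694 hashes to 5; 5,6 taken → place at 9.
Table: [507, -, -, -, 485, 122, 135, 111, -, 694, -, -, -]

694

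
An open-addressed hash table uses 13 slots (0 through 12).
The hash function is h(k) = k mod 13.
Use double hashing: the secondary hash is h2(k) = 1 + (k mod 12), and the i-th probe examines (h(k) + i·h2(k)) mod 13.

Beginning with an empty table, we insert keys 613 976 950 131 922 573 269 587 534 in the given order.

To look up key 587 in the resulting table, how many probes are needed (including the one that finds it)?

6

613 hashes to 2; slot 2 is free => place at 2.
976 hashes to 1; slot 1 is free => place at 1.
950 hashes to 1, h2=3; 1 taken => place at 4.
131 hashes to 1, h2=12; 1 taken => place at 0.
922 hashes to 12; slot 12 is free => place at 12.
573 hashes to 1, h2=10; 1 taken => place at 11.
269 hashes to 9; slot 9 is free => place at 9.
587 hashes to 2, h2=12; 2,1,0,12,11 taken => place at 10.
534 hashes to 1, h2=7; 1 taken => place at 8.
Table: [131, 976, 613, -, 950, -, -, -, 534, 269, 587, 573, 922]
Lookup 587: h=2, h2=12, probe 2,1,0,12,11,10 → found at 10.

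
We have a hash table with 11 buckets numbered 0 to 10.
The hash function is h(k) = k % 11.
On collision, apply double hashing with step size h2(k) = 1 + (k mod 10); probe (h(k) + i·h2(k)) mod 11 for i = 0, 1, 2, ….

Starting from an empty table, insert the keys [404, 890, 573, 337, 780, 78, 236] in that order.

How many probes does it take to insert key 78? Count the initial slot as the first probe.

4

Insert 404: h=8, slot 8 empty → index 8.
Insert 890: h=10, slot 10 empty → index 10.
Insert 573: h=1, slot 1 empty → index 1.
Insert 337: h=7, slot 7 empty → index 7.
Insert 780: h=10, h2=1, slot 10 occupied → index 0.
Insert 78: h=1, h2=9, slots 1,10,8 occupied → index 6.
Insert 236: h=5, slot 5 empty → index 5.
Table: [780, 573, -, -, -, 236, 78, 337, 404, -, 890]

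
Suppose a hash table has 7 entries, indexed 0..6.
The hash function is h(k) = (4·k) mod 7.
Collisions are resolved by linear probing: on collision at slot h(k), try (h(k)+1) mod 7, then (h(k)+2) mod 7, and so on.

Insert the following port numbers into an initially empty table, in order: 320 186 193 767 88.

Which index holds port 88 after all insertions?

5

320: h=6 -> slot 6
186: h=2 -> slot 2
193: h=2, probe 2,3 -> slot 3
767: h=2, probe 2,3,4 -> slot 4
88: h=2, probe 2,3,4,5 -> slot 5
Table: [_, _, 186, 193, 767, 88, 320]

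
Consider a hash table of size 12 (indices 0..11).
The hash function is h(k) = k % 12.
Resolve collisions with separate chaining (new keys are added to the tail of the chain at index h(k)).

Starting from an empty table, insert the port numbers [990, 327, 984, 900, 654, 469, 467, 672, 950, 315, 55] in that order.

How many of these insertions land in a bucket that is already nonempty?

Insert 990: h=6, bucket 6 empty → new chain.
Insert 327: h=3, bucket 3 empty → new chain.
Insert 984: h=0, bucket 0 empty → new chain.
Insert 900: h=0, bucket 0 nonempty → append to chain.
Insert 654: h=6, bucket 6 nonempty → append to chain.
Insert 469: h=1, bucket 1 empty → new chain.
Insert 467: h=11, bucket 11 empty → new chain.
Insert 672: h=0, bucket 0 nonempty → append to chain.
Insert 950: h=2, bucket 2 empty → new chain.
Insert 315: h=3, bucket 3 nonempty → append to chain.
Insert 55: h=7, bucket 7 empty → new chain.
Final buckets:
0: 984 -> 900 -> 672
1: 469
2: 950
3: 327 -> 315
4: _
5: _
6: 990 -> 654
7: 55
8: _
9: _
10: _
11: 467

4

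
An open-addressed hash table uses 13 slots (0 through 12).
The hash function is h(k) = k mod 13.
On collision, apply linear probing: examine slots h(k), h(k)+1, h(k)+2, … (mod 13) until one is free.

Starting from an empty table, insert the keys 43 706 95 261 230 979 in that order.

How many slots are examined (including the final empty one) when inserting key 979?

43 hashes to 4; slot 4 is free -> place at 4.
706 hashes to 4; 4 taken -> place at 5.
95 hashes to 4; 4,5 taken -> place at 6.
261 hashes to 1; slot 1 is free -> place at 1.
230 hashes to 9; slot 9 is free -> place at 9.
979 hashes to 4; 4,5,6 taken -> place at 7.
Table: [—, 261, —, —, 43, 706, 95, 979, —, 230, —, —, —]

4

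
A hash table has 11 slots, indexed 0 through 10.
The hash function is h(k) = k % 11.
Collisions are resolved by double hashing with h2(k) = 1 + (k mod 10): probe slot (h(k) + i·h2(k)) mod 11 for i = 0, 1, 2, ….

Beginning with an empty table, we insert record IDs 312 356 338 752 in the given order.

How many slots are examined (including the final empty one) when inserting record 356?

312 hashes to 4; slot 4 is free => place at 4.
356 hashes to 4, h2=7; 4 taken => place at 0.
338 hashes to 8; slot 8 is free => place at 8.
752 hashes to 4, h2=3; 4 taken => place at 7.
Table: [356, ∅, ∅, ∅, 312, ∅, ∅, 752, 338, ∅, ∅]

2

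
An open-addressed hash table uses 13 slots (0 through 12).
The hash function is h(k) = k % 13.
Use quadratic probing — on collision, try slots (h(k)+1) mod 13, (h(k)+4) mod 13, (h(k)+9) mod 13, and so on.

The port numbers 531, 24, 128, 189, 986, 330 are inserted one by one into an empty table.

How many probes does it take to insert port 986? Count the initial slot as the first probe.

531 hashes to 11; slot 11 is free → place at 11.
24 hashes to 11; 11 taken → place at 12.
128 hashes to 11; 11,12 taken → place at 2.
189 hashes to 7; slot 7 is free → place at 7.
986 hashes to 11; 11,12,2,7 taken → place at 1.
330 hashes to 5; slot 5 is free → place at 5.
Table: [_, 986, 128, _, _, 330, _, 189, _, _, _, 531, 24]

5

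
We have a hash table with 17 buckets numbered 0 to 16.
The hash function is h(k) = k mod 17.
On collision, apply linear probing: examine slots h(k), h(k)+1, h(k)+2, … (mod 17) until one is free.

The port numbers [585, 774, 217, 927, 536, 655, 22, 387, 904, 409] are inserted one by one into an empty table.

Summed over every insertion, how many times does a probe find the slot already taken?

Insert 585: h=7, slot 7 empty -> index 7.
Insert 774: h=9, slot 9 empty -> index 9.
Insert 217: h=13, slot 13 empty -> index 13.
Insert 927: h=9, slot 9 occupied -> index 10.
Insert 536: h=9, slots 9,10 occupied -> index 11.
Insert 655: h=9, slots 9,10,11 occupied -> index 12.
Insert 22: h=5, slot 5 empty -> index 5.
Insert 387: h=13, slot 13 occupied -> index 14.
Insert 904: h=3, slot 3 empty -> index 3.
Insert 409: h=1, slot 1 empty -> index 1.
Table: [., 409, ., 904, ., 22, ., 585, ., 774, 927, 536, 655, 217, 387, ., .]

7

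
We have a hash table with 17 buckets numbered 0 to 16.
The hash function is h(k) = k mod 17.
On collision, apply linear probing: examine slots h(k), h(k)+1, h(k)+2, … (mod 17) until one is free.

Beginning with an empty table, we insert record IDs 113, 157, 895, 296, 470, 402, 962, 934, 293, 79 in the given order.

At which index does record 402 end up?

14

Insert 113: h=11, slot 11 empty -> index 11.
Insert 157: h=4, slot 4 empty -> index 4.
Insert 895: h=11, slot 11 occupied -> index 12.
Insert 296: h=7, slot 7 empty -> index 7.
Insert 470: h=11, slots 11,12 occupied -> index 13.
Insert 402: h=11, slots 11,12,13 occupied -> index 14.
Insert 962: h=10, slot 10 empty -> index 10.
Insert 934: h=16, slot 16 empty -> index 16.
Insert 293: h=4, slot 4 occupied -> index 5.
Insert 79: h=11, slots 11,12,13,14 occupied -> index 15.
Table: [., ., ., ., 157, 293, ., 296, ., ., 962, 113, 895, 470, 402, 79, 934]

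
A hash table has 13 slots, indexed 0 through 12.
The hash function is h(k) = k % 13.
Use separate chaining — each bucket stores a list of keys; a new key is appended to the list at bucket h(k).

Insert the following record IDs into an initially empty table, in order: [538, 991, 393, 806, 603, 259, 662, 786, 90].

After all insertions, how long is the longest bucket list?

3

538 -> bucket 5
991 -> bucket 3
393 -> bucket 3 (collision)
806 -> bucket 0
603 -> bucket 5 (collision)
259 -> bucket 12
662 -> bucket 12 (collision)
786 -> bucket 6
90 -> bucket 12 (collision)
Final buckets:
0: 806
1: ∅
2: ∅
3: 991 -> 393
4: ∅
5: 538 -> 603
6: 786
7: ∅
8: ∅
9: ∅
10: ∅
11: ∅
12: 259 -> 662 -> 90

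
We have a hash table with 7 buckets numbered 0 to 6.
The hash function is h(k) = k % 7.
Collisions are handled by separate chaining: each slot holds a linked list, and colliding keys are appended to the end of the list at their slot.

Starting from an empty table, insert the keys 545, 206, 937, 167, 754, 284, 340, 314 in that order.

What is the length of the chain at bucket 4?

2

Insert 545: h=6, bucket 6 empty → new chain.
Insert 206: h=3, bucket 3 empty → new chain.
Insert 937: h=6, bucket 6 nonempty → append to chain.
Insert 167: h=6, bucket 6 nonempty → append to chain.
Insert 754: h=5, bucket 5 empty → new chain.
Insert 284: h=4, bucket 4 empty → new chain.
Insert 340: h=4, bucket 4 nonempty → append to chain.
Insert 314: h=6, bucket 6 nonempty → append to chain.
Final buckets:
0: —
1: —
2: —
3: 206
4: 284 -> 340
5: 754
6: 545 -> 937 -> 167 -> 314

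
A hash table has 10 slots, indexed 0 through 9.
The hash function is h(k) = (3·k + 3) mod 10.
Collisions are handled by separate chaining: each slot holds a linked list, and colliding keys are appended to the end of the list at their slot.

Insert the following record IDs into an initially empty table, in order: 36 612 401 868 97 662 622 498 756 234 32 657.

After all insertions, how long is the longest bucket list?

Insert 36: h=1, bucket 1 empty → new chain.
Insert 612: h=9, bucket 9 empty → new chain.
Insert 401: h=6, bucket 6 empty → new chain.
Insert 868: h=7, bucket 7 empty → new chain.
Insert 97: h=4, bucket 4 empty → new chain.
Insert 662: h=9, bucket 9 nonempty → append to chain.
Insert 622: h=9, bucket 9 nonempty → append to chain.
Insert 498: h=7, bucket 7 nonempty → append to chain.
Insert 756: h=1, bucket 1 nonempty → append to chain.
Insert 234: h=5, bucket 5 empty → new chain.
Insert 32: h=9, bucket 9 nonempty → append to chain.
Insert 657: h=4, bucket 4 nonempty → append to chain.
Final buckets:
0: _
1: 36 -> 756
2: _
3: _
4: 97 -> 657
5: 234
6: 401
7: 868 -> 498
8: _
9: 612 -> 662 -> 622 -> 32

4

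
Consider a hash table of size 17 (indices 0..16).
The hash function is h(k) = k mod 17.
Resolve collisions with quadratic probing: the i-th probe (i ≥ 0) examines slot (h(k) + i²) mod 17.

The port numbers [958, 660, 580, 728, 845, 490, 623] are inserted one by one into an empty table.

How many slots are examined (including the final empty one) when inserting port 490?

Insert 958: h=6, slot 6 empty → index 6.
Insert 660: h=14, slot 14 empty → index 14.
Insert 580: h=2, slot 2 empty → index 2.
Insert 728: h=14, slot 14 occupied → index 15.
Insert 845: h=12, slot 12 empty → index 12.
Insert 490: h=14, slots 14,15 occupied → index 1.
Insert 623: h=11, slot 11 empty → index 11.
Table: [., 490, 580, ., ., ., 958, ., ., ., ., 623, 845, ., 660, 728, .]

3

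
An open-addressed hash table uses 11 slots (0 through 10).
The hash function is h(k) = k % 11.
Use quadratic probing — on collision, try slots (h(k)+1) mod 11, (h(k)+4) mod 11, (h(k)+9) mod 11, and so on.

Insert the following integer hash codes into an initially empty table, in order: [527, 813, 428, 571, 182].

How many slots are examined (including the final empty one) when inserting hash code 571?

527 hashes to 10; slot 10 is free → place at 10.
813 hashes to 10; 10 taken → place at 0.
428 hashes to 10; 10,0 taken → place at 3.
571 hashes to 10; 10,0,3 taken → place at 8.
182 hashes to 6; slot 6 is free → place at 6.
Table: [813, _, _, 428, _, _, 182, _, 571, _, 527]

4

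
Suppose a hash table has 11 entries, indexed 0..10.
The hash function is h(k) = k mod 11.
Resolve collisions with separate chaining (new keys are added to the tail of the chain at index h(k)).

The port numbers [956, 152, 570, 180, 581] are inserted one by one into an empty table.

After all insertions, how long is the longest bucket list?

Insert 956: h=10, bucket 10 empty → new chain.
Insert 152: h=9, bucket 9 empty → new chain.
Insert 570: h=9, bucket 9 nonempty → append to chain.
Insert 180: h=4, bucket 4 empty → new chain.
Insert 581: h=9, bucket 9 nonempty → append to chain.
Final buckets:
0: .
1: .
2: .
3: .
4: 180
5: .
6: .
7: .
8: .
9: 152 -> 570 -> 581
10: 956

3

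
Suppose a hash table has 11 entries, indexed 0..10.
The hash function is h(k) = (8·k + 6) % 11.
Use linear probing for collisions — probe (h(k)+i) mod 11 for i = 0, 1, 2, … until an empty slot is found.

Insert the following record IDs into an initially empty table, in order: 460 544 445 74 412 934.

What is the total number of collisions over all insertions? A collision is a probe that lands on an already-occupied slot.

4

460 hashes to 1; slot 1 is free → place at 1.
544 hashes to 2; slot 2 is free → place at 2.
445 hashes to 2; 2 taken → place at 3.
74 hashes to 4; slot 4 is free → place at 4.
412 hashes to 2; 2,3,4 taken → place at 5.
934 hashes to 9; slot 9 is free → place at 9.
Table: [_, 460, 544, 445, 74, 412, _, _, _, 934, _]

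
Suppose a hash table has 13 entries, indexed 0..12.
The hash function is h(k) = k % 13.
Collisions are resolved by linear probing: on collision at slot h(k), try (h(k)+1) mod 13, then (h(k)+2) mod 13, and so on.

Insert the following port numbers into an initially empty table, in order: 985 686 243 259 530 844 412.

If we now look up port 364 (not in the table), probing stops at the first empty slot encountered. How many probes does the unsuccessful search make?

Insert 985: h=10, slot 10 empty → index 10.
Insert 686: h=10, slot 10 occupied → index 11.
Insert 243: h=9, slot 9 empty → index 9.
Insert 259: h=12, slot 12 empty → index 12.
Insert 530: h=10, slots 10,11,12 occupied → index 0.
Insert 844: h=12, slots 12,0 occupied → index 1.
Insert 412: h=9, slots 9,10,11,12,0,1 occupied → index 2.
Table: [530, 844, 412, _, _, _, _, _, _, 243, 985, 686, 259]
Lookup 364: h=0, probe 0,1,2,3 → slot 3 empty, not found.

4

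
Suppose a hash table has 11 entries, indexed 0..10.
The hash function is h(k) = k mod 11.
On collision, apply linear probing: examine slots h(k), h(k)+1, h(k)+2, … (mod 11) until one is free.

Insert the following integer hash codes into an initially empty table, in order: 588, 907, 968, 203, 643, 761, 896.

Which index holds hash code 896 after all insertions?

9

588 hashes to 5; slot 5 is free => place at 5.
907 hashes to 5; 5 taken => place at 6.
968 hashes to 0; slot 0 is free => place at 0.
203 hashes to 5; 5,6 taken => place at 7.
643 hashes to 5; 5,6,7 taken => place at 8.
761 hashes to 2; slot 2 is free => place at 2.
896 hashes to 5; 5,6,7,8 taken => place at 9.
Table: [968, _, 761, _, _, 588, 907, 203, 643, 896, _]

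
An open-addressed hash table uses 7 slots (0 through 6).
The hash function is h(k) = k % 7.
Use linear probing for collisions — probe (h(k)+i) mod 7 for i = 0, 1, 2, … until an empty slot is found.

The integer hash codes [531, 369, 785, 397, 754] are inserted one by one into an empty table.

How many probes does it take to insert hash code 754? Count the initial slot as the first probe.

5

531: h=6 → slot 6
369: h=5 → slot 5
785: h=1 → slot 1
397: h=5, probe 5,6,0 → slot 0
754: h=5, probe 5,6,0,1,2 → slot 2
Table: [397, 785, 754, ∅, ∅, 369, 531]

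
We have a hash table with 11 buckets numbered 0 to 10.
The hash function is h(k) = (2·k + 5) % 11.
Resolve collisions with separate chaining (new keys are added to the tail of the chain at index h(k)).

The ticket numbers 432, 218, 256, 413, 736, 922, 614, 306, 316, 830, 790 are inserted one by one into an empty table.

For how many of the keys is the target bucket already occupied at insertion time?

5

432 -> bucket 0
218 -> bucket 1
256 -> bucket 0 (collision)
413 -> bucket 6
736 -> bucket 3
922 -> bucket 1 (collision)
614 -> bucket 1 (collision)
306 -> bucket 1 (collision)
316 -> bucket 10
830 -> bucket 4
790 -> bucket 1 (collision)
Final buckets:
0: 432 -> 256
1: 218 -> 922 -> 614 -> 306 -> 790
2: —
3: 736
4: 830
5: —
6: 413
7: —
8: —
9: —
10: 316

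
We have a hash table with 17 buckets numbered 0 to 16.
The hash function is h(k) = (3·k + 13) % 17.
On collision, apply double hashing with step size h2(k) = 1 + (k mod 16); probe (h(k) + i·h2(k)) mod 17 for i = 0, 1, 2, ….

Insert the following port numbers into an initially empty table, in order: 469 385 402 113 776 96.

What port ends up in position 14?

113

469 hashes to 9; slot 9 is free → place at 9.
385 hashes to 12; slot 12 is free → place at 12.
402 hashes to 12, h2=3; 12 taken → place at 15.
113 hashes to 12, h2=2; 12 taken → place at 14.
776 hashes to 12, h2=9; 12 taken → place at 4.
96 hashes to 12, h2=1; 12 taken → place at 13.
Table: [∅, ∅, ∅, ∅, 776, ∅, ∅, ∅, ∅, 469, ∅, ∅, 385, 96, 113, 402, ∅]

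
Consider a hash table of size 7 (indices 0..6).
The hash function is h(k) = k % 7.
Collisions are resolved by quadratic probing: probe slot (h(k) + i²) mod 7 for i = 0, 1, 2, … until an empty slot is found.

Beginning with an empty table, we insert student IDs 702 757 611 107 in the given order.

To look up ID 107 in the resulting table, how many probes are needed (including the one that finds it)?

Insert 702: h=2, slot 2 empty => index 2.
Insert 757: h=1, slot 1 empty => index 1.
Insert 611: h=2, slot 2 occupied => index 3.
Insert 107: h=2, slots 2,3 occupied => index 6.
Table: [—, 757, 702, 611, —, —, 107]
Lookup 107: h=2, probe 2,3,6 → found at 6.

3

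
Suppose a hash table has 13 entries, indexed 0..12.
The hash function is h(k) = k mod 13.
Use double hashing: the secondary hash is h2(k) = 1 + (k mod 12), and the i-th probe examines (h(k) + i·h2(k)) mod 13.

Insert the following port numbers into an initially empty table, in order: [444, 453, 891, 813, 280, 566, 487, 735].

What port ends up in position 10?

566

Insert 444: h=2, slot 2 empty → index 2.
Insert 453: h=11, slot 11 empty → index 11.
Insert 891: h=7, slot 7 empty → index 7.
Insert 813: h=7, h2=10, slot 7 occupied → index 4.
Insert 280: h=7, h2=5, slot 7 occupied → index 12.
Insert 566: h=7, h2=3, slot 7 occupied → index 10.
Insert 487: h=6, slot 6 empty → index 6.
Insert 735: h=7, h2=4, slots 7,11,2,6,10 occupied → index 1.
Table: [∅, 735, 444, ∅, 813, ∅, 487, 891, ∅, ∅, 566, 453, 280]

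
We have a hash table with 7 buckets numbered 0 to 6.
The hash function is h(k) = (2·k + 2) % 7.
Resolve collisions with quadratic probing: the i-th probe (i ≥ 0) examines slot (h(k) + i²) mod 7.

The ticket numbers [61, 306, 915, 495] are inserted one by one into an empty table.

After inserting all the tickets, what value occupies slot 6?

Insert 61: h=5, slot 5 empty → index 5.
Insert 306: h=5, slot 5 occupied → index 6.
Insert 915: h=5, slots 5,6 occupied → index 2.
Insert 495: h=5, slots 5,6,2 occupied → index 0.
Table: [495, -, 915, -, -, 61, 306]

306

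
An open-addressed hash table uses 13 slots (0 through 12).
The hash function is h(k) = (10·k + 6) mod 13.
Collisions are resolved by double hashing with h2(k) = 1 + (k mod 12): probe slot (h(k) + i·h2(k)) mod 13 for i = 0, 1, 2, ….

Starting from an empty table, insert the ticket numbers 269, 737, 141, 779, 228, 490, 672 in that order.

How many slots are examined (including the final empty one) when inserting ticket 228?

Insert 269: h=5, slot 5 empty => index 5.
Insert 737: h=5, h2=6, slot 5 occupied => index 11.
Insert 141: h=12, slot 12 empty => index 12.
Insert 779: h=9, slot 9 empty => index 9.
Insert 228: h=11, h2=1, slots 11,12 occupied => index 0.
Insert 490: h=5, h2=11, slot 5 occupied => index 3.
Insert 672: h=5, h2=1, slot 5 occupied => index 6.
Table: [228, -, -, 490, -, 269, 672, -, -, 779, -, 737, 141]

3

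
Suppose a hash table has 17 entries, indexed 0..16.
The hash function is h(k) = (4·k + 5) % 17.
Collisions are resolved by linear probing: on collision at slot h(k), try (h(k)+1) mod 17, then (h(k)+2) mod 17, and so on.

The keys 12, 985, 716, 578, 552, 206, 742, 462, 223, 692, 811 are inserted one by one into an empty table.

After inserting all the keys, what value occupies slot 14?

206

Insert 12: h=2, slot 2 empty => index 2.
Insert 985: h=1, slot 1 empty => index 1.
Insert 716: h=13, slot 13 empty => index 13.
Insert 578: h=5, slot 5 empty => index 5.
Insert 552: h=3, slot 3 empty => index 3.
Insert 206: h=13, slot 13 occupied => index 14.
Insert 742: h=15, slot 15 empty => index 15.
Insert 462: h=0, slot 0 empty => index 0.
Insert 223: h=13, slots 13,14,15 occupied => index 16.
Insert 692: h=2, slots 2,3 occupied => index 4.
Insert 811: h=2, slots 2,3,4,5 occupied => index 6.
Table: [462, 985, 12, 552, 692, 578, 811, ∅, ∅, ∅, ∅, ∅, ∅, 716, 206, 742, 223]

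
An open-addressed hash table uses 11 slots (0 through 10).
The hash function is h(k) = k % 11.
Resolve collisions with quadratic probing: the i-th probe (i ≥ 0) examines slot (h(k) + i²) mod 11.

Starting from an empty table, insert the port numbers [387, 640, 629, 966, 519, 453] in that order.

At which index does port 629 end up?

Insert 387: h=2, slot 2 empty => index 2.
Insert 640: h=2, slot 2 occupied => index 3.
Insert 629: h=2, slots 2,3 occupied => index 6.
Insert 966: h=9, slot 9 empty => index 9.
Insert 519: h=2, slots 2,3,6 occupied => index 0.
Insert 453: h=2, slots 2,3,6,0 occupied => index 7.
Table: [519, -, 387, 640, -, -, 629, 453, -, 966, -]

6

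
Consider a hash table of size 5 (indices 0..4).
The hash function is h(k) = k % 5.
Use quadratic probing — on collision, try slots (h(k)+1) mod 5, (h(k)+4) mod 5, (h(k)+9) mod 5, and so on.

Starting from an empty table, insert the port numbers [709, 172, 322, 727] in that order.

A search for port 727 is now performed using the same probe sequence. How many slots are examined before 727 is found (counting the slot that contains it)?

Insert 709: h=4, slot 4 empty => index 4.
Insert 172: h=2, slot 2 empty => index 2.
Insert 322: h=2, slot 2 occupied => index 3.
Insert 727: h=2, slots 2,3 occupied => index 1.
Table: [-, 727, 172, 322, 709]
Lookup 727: h=2, probe 2,3,1 → found at 1.

3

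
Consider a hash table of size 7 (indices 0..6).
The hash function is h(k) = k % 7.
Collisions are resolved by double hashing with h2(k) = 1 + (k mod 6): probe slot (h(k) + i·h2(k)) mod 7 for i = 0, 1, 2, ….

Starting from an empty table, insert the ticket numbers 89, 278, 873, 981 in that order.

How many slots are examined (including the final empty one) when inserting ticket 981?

89 hashes to 5; slot 5 is free -> place at 5.
278 hashes to 5, h2=3; 5 taken -> place at 1.
873 hashes to 5, h2=4; 5 taken -> place at 2.
981 hashes to 1, h2=4; 1,5,2 taken -> place at 6.
Table: [_, 278, 873, _, _, 89, 981]

4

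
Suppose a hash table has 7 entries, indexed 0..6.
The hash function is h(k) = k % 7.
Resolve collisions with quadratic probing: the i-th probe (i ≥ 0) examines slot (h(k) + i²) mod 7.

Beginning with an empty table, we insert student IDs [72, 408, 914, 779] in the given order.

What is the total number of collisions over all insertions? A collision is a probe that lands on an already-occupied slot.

72: h=2 → slot 2
408: h=2, probe 2,3 → slot 3
914: h=4 → slot 4
779: h=2, probe 2,3,6 → slot 6
Table: [-, -, 72, 408, 914, -, 779]

3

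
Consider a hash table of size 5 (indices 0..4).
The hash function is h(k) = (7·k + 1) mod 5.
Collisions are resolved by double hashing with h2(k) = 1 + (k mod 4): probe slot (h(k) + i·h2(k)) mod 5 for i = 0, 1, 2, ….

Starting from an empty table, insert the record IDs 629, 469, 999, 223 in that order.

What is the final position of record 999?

629: h=4 -> slot 4
469: h=4, h2=2, probe 4,1 -> slot 1
999: h=4, h2=4, probe 4,3 -> slot 3
223: h=2 -> slot 2
Table: [-, 469, 223, 999, 629]

3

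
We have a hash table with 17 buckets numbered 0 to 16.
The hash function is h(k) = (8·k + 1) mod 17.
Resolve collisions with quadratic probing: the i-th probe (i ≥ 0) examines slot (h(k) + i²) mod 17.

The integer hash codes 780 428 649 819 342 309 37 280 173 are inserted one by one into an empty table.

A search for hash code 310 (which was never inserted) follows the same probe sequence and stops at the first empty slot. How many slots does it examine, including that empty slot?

Insert 780: h=2, slot 2 empty -> index 2.
Insert 428: h=8, slot 8 empty -> index 8.
Insert 649: h=8, slot 8 occupied -> index 9.
Insert 819: h=8, slots 8,9 occupied -> index 12.
Insert 342: h=0, slot 0 empty -> index 0.
Insert 309: h=8, slots 8,9,12,0 occupied -> index 7.
Insert 37: h=8, slots 8,9,12,0,7 occupied -> index 16.
Insert 280: h=14, slot 14 empty -> index 14.
Insert 173: h=8, slots 8,9,12,0,7,16 occupied -> index 10.
Table: [342, _, 780, _, _, _, _, 309, 428, 649, 173, _, 819, _, 280, _, 37]
Lookup 310: h=16, probe 16,0,3 → slot 3 empty, not found.

3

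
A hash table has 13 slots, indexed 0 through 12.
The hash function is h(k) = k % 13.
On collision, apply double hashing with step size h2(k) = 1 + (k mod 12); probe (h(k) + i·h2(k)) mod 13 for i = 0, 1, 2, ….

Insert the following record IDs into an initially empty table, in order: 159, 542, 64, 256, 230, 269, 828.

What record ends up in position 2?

Insert 159: h=3, slot 3 empty -> index 3.
Insert 542: h=9, slot 9 empty -> index 9.
Insert 64: h=12, slot 12 empty -> index 12.
Insert 256: h=9, h2=5, slot 9 occupied -> index 1.
Insert 230: h=9, h2=3, slots 9,12 occupied -> index 2.
Insert 269: h=9, h2=6, slots 9,2 occupied -> index 8.
Insert 828: h=9, h2=1, slot 9 occupied -> index 10.
Table: [—, 256, 230, 159, —, —, —, —, 269, 542, 828, —, 64]

230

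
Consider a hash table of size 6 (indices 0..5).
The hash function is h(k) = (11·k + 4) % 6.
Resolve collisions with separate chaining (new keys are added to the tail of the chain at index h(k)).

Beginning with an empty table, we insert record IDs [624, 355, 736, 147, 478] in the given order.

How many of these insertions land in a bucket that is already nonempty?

1

Insert 624: h=4, bucket 4 empty -> new chain.
Insert 355: h=3, bucket 3 empty -> new chain.
Insert 736: h=0, bucket 0 empty -> new chain.
Insert 147: h=1, bucket 1 empty -> new chain.
Insert 478: h=0, bucket 0 nonempty -> append to chain.
Final buckets:
0: 736 -> 478
1: 147
2: _
3: 355
4: 624
5: _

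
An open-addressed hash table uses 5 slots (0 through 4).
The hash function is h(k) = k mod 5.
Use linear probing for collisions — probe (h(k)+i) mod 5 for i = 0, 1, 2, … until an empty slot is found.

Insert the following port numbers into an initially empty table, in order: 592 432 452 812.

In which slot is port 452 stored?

592: h=2 => slot 2
432: h=2, probe 2,3 => slot 3
452: h=2, probe 2,3,4 => slot 4
812: h=2, probe 2,3,4,0 => slot 0
Table: [812, -, 592, 432, 452]

4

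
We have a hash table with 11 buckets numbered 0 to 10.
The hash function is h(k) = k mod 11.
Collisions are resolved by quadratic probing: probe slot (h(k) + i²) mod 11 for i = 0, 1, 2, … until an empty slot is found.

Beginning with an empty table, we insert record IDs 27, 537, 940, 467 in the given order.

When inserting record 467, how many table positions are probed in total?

27 hashes to 5; slot 5 is free → place at 5.
537 hashes to 9; slot 9 is free → place at 9.
940 hashes to 5; 5 taken → place at 6.
467 hashes to 5; 5,6,9 taken → place at 3.
Table: [., ., ., 467, ., 27, 940, ., ., 537, .]

4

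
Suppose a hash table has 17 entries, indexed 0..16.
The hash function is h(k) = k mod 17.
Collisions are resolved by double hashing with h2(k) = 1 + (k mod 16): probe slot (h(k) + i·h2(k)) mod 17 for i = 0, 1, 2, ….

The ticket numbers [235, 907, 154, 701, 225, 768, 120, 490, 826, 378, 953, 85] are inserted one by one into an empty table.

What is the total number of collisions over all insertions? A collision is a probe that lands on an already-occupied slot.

10

235: h=14 -> slot 14
907: h=6 -> slot 6
154: h=1 -> slot 1
701: h=4 -> slot 4
225: h=4, h2=2, probe 4,6,8 -> slot 8
768: h=3 -> slot 3
120: h=1, h2=9, probe 1,10 -> slot 10
490: h=14, h2=11, probe 14,8,2 -> slot 2
826: h=10, h2=11, probe 10,4,15 -> slot 15
378: h=4, h2=11, probe 4,15,9 -> slot 9
953: h=1, h2=10, probe 1,11 -> slot 11
85: h=0 -> slot 0
Table: [85, 154, 490, 768, 701, —, 907, —, 225, 378, 120, 953, —, —, 235, 826, —]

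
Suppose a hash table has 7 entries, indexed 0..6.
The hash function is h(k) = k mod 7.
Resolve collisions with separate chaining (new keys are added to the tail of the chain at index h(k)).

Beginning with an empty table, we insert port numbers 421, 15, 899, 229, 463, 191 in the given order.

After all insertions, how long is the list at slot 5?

421 → bucket 1
15 → bucket 1 (collision)
899 → bucket 3
229 → bucket 5
463 → bucket 1 (collision)
191 → bucket 2
Final buckets:
0: —
1: 421 -> 15 -> 463
2: 191
3: 899
4: —
5: 229
6: —

1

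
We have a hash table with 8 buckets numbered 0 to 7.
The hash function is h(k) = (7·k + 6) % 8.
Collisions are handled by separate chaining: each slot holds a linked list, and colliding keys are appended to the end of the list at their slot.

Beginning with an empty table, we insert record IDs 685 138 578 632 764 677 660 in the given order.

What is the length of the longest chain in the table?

2

685 → bucket 1
138 → bucket 4
578 → bucket 4 (collision)
632 → bucket 6
764 → bucket 2
677 → bucket 1 (collision)
660 → bucket 2 (collision)
Final buckets:
0: _
1: 685 -> 677
2: 764 -> 660
3: _
4: 138 -> 578
5: _
6: 632
7: _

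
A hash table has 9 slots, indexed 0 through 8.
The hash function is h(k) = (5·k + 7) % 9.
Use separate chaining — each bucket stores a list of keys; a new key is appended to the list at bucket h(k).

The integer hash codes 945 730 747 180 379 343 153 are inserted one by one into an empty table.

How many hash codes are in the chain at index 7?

4

Insert 945: h=7, bucket 7 empty → new chain.
Insert 730: h=3, bucket 3 empty → new chain.
Insert 747: h=7, bucket 7 nonempty → append to chain.
Insert 180: h=7, bucket 7 nonempty → append to chain.
Insert 379: h=3, bucket 3 nonempty → append to chain.
Insert 343: h=3, bucket 3 nonempty → append to chain.
Insert 153: h=7, bucket 7 nonempty → append to chain.
Final buckets:
0: .
1: .
2: .
3: 730 -> 379 -> 343
4: .
5: .
6: .
7: 945 -> 747 -> 180 -> 153
8: .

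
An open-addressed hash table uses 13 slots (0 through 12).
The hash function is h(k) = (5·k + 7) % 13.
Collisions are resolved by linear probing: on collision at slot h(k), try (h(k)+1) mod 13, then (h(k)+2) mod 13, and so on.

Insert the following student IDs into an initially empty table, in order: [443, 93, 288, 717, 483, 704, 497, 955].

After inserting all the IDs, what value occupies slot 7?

Insert 443: h=12, slot 12 empty => index 12.
Insert 93: h=4, slot 4 empty => index 4.
Insert 288: h=4, slot 4 occupied => index 5.
Insert 717: h=4, slots 4,5 occupied => index 6.
Insert 483: h=4, slots 4,5,6 occupied => index 7.
Insert 704: h=4, slots 4,5,6,7 occupied => index 8.
Insert 497: h=9, slot 9 empty => index 9.
Insert 955: h=11, slot 11 empty => index 11.
Table: [., ., ., ., 93, 288, 717, 483, 704, 497, ., 955, 443]

483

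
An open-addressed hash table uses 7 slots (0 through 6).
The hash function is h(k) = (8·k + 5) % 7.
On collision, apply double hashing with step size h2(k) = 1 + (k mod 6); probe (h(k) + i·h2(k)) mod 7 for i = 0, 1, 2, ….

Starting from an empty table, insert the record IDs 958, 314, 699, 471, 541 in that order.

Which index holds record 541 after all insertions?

Insert 958: h=4, slot 4 empty => index 4.
Insert 314: h=4, h2=3, slot 4 occupied => index 0.
Insert 699: h=4, h2=4, slot 4 occupied => index 1.
Insert 471: h=0, h2=4, slots 0,4,1 occupied => index 5.
Insert 541: h=0, h2=2, slot 0 occupied => index 2.
Table: [314, 699, 541, ∅, 958, 471, ∅]

2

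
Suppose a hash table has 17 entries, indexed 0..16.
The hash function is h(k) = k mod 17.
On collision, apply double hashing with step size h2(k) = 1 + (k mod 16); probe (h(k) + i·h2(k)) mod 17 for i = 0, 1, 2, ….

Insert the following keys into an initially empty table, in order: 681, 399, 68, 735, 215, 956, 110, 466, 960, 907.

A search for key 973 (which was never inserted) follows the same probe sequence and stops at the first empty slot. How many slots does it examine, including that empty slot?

3

Insert 681: h=1, slot 1 empty -> index 1.
Insert 399: h=8, slot 8 empty -> index 8.
Insert 68: h=0, slot 0 empty -> index 0.
Insert 735: h=4, slot 4 empty -> index 4.
Insert 215: h=11, slot 11 empty -> index 11.
Insert 956: h=4, h2=13, slots 4,0 occupied -> index 13.
Insert 110: h=8, h2=15, slot 8 occupied -> index 6.
Insert 466: h=7, slot 7 empty -> index 7.
Insert 960: h=8, h2=1, slot 8 occupied -> index 9.
Insert 907: h=6, h2=12, slots 6,1,13,8 occupied -> index 3.
Table: [68, 681, -, 907, 735, -, 110, 466, 399, 960, -, 215, -, 956, -, -, -]
Lookup 973: h=4, h2=14, probe 4,1,15 → slot 15 empty, not found.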